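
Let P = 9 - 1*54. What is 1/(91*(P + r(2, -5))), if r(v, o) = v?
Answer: -1/3913 ≈ -0.00025556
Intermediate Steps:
P = -45 (P = 9 - 54 = -45)
1/(91*(P + r(2, -5))) = 1/(91*(-45 + 2)) = 1/(91*(-43)) = 1/(-3913) = -1/3913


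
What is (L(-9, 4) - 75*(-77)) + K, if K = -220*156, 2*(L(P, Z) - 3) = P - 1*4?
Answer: -57097/2 ≈ -28549.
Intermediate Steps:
L(P, Z) = 1 + P/2 (L(P, Z) = 3 + (P - 1*4)/2 = 3 + (P - 4)/2 = 3 + (-4 + P)/2 = 3 + (-2 + P/2) = 1 + P/2)
K = -34320
(L(-9, 4) - 75*(-77)) + K = ((1 + (1/2)*(-9)) - 75*(-77)) - 34320 = ((1 - 9/2) + 5775) - 34320 = (-7/2 + 5775) - 34320 = 11543/2 - 34320 = -57097/2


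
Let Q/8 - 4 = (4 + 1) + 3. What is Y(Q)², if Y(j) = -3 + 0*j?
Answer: 9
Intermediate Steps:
Q = 96 (Q = 32 + 8*((4 + 1) + 3) = 32 + 8*(5 + 3) = 32 + 8*8 = 32 + 64 = 96)
Y(j) = -3 (Y(j) = -3 + 0 = -3)
Y(Q)² = (-3)² = 9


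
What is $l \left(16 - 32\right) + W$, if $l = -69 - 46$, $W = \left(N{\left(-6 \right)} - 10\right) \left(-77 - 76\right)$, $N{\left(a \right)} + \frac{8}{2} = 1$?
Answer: $3829$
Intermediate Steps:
$N{\left(a \right)} = -3$ ($N{\left(a \right)} = -4 + 1 = -3$)
$W = 1989$ ($W = \left(-3 - 10\right) \left(-77 - 76\right) = \left(-13\right) \left(-153\right) = 1989$)
$l = -115$ ($l = -69 - 46 = -115$)
$l \left(16 - 32\right) + W = - 115 \left(16 - 32\right) + 1989 = \left(-115\right) \left(-16\right) + 1989 = 1840 + 1989 = 3829$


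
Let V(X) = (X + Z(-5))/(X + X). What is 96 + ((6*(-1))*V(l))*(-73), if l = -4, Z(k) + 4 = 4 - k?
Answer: 165/4 ≈ 41.250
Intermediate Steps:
Z(k) = -k (Z(k) = -4 + (4 - k) = -k)
V(X) = (5 + X)/(2*X) (V(X) = (X - 1*(-5))/(X + X) = (X + 5)/((2*X)) = (5 + X)*(1/(2*X)) = (5 + X)/(2*X))
96 + ((6*(-1))*V(l))*(-73) = 96 + ((6*(-1))*((½)*(5 - 4)/(-4)))*(-73) = 96 - 3*(-1)/4*(-73) = 96 - 6*(-⅛)*(-73) = 96 + (¾)*(-73) = 96 - 219/4 = 165/4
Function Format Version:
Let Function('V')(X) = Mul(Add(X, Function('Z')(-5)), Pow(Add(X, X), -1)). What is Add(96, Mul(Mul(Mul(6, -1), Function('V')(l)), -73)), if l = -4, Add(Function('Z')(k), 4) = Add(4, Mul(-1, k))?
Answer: Rational(165, 4) ≈ 41.250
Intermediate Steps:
Function('Z')(k) = Mul(-1, k) (Function('Z')(k) = Add(-4, Add(4, Mul(-1, k))) = Mul(-1, k))
Function('V')(X) = Mul(Rational(1, 2), Pow(X, -1), Add(5, X)) (Function('V')(X) = Mul(Add(X, Mul(-1, -5)), Pow(Add(X, X), -1)) = Mul(Add(X, 5), Pow(Mul(2, X), -1)) = Mul(Add(5, X), Mul(Rational(1, 2), Pow(X, -1))) = Mul(Rational(1, 2), Pow(X, -1), Add(5, X)))
Add(96, Mul(Mul(Mul(6, -1), Function('V')(l)), -73)) = Add(96, Mul(Mul(Mul(6, -1), Mul(Rational(1, 2), Pow(-4, -1), Add(5, -4))), -73)) = Add(96, Mul(Mul(-6, Mul(Rational(1, 2), Rational(-1, 4), 1)), -73)) = Add(96, Mul(Mul(-6, Rational(-1, 8)), -73)) = Add(96, Mul(Rational(3, 4), -73)) = Add(96, Rational(-219, 4)) = Rational(165, 4)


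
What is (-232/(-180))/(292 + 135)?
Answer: 58/19215 ≈ 0.0030185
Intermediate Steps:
(-232/(-180))/(292 + 135) = (-232*(-1/180))/427 = (1/427)*(58/45) = 58/19215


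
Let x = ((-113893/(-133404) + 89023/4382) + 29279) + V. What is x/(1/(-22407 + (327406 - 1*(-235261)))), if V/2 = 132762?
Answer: 1662719904577822295/10438863 ≈ 1.5928e+11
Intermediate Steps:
V = 265524 (V = 2*132762 = 265524)
x = 86173615163401/292288164 (x = ((-113893/(-133404) + 89023/4382) + 29279) + 265524 = ((-113893*(-1/133404) + 89023*(1/4382)) + 29279) + 265524 = ((113893/133404 + 89023/4382) + 29279) + 265524 = (6187551709/292288164 + 29279) + 265524 = 8564092705465/292288164 + 265524 = 86173615163401/292288164 ≈ 2.9482e+5)
x/(1/(-22407 + (327406 - 1*(-235261)))) = 86173615163401/(292288164*(1/(-22407 + (327406 - 1*(-235261))))) = 86173615163401/(292288164*(1/(-22407 + (327406 + 235261)))) = 86173615163401/(292288164*(1/(-22407 + 562667))) = 86173615163401/(292288164*(1/540260)) = (86173615163401/292288164)*540260 = 1662719904577822295/10438863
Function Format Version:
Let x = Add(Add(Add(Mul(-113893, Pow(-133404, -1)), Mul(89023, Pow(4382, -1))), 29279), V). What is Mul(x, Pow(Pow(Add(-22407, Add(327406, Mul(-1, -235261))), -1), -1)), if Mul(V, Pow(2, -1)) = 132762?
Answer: Rational(1662719904577822295, 10438863) ≈ 1.5928e+11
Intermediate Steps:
V = 265524 (V = Mul(2, 132762) = 265524)
x = Rational(86173615163401, 292288164) (x = Add(Add(Add(Mul(-113893, Pow(-133404, -1)), Mul(89023, Pow(4382, -1))), 29279), 265524) = Add(Add(Add(Mul(-113893, Rational(-1, 133404)), Mul(89023, Rational(1, 4382))), 29279), 265524) = Add(Add(Add(Rational(113893, 133404), Rational(89023, 4382)), 29279), 265524) = Add(Add(Rational(6187551709, 292288164), 29279), 265524) = Add(Rational(8564092705465, 292288164), 265524) = Rational(86173615163401, 292288164) ≈ 2.9482e+5)
Mul(x, Pow(Pow(Add(-22407, Add(327406, Mul(-1, -235261))), -1), -1)) = Mul(Rational(86173615163401, 292288164), Pow(Pow(Add(-22407, Add(327406, Mul(-1, -235261))), -1), -1)) = Mul(Rational(86173615163401, 292288164), Pow(Pow(Add(-22407, Add(327406, 235261)), -1), -1)) = Mul(Rational(86173615163401, 292288164), Pow(Pow(Add(-22407, 562667), -1), -1)) = Mul(Rational(86173615163401, 292288164), Pow(Pow(540260, -1), -1)) = Mul(Rational(86173615163401, 292288164), Pow(Rational(1, 540260), -1)) = Mul(Rational(86173615163401, 292288164), 540260) = Rational(1662719904577822295, 10438863)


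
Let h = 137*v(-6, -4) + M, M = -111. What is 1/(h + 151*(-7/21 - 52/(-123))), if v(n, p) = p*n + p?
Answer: 123/325028 ≈ 0.00037843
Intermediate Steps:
v(n, p) = p + n*p (v(n, p) = n*p + p = p + n*p)
h = 2629 (h = 137*(-4*(1 - 6)) - 111 = 137*(-4*(-5)) - 111 = 137*20 - 111 = 2740 - 111 = 2629)
1/(h + 151*(-7/21 - 52/(-123))) = 1/(2629 + 151*(-7/21 - 52/(-123))) = 1/(2629 + 151*(-7*1/21 - 52*(-1/123))) = 1/(2629 + 151*(-1/3 + 52/123)) = 1/(2629 + 151*(11/123)) = 1/(2629 + 1661/123) = 1/(325028/123) = 123/325028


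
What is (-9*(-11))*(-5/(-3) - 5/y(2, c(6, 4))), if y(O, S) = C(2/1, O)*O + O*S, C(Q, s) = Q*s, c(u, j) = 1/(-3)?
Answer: 195/2 ≈ 97.500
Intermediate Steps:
c(u, j) = -1/3
y(O, S) = 2*O**2 + O*S (y(O, S) = ((2/1)*O)*O + O*S = ((2*1)*O)*O + O*S = (2*O)*O + O*S = 2*O**2 + O*S)
(-9*(-11))*(-5/(-3) - 5/y(2, c(6, 4))) = (-9*(-11))*(-5/(-3) - 5*1/(2*(-1/3 + 2*2))) = 99*(-5*(-1/3) - 5*1/(2*(-1/3 + 4))) = 99*(5/3 - 5/(2*(11/3))) = 99*(5/3 - 5/22/3) = 99*(5/3 - 5*3/22) = 99*(5/3 - 15/22) = 99*(65/66) = 195/2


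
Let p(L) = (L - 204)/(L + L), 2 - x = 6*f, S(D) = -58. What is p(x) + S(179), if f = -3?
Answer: -313/5 ≈ -62.600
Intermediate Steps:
x = 20 (x = 2 - 6*(-3) = 2 - 1*(-18) = 2 + 18 = 20)
p(L) = (-204 + L)/(2*L) (p(L) = (-204 + L)/((2*L)) = (-204 + L)*(1/(2*L)) = (-204 + L)/(2*L))
p(x) + S(179) = (½)*(-204 + 20)/20 - 58 = (½)*(1/20)*(-184) - 58 = -23/5 - 58 = -313/5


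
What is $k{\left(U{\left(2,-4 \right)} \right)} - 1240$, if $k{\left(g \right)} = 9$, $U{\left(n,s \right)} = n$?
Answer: $-1231$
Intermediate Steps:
$k{\left(U{\left(2,-4 \right)} \right)} - 1240 = 9 - 1240 = -1231$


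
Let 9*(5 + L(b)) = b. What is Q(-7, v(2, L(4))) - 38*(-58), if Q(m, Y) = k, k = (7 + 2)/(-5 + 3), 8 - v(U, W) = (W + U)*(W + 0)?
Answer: 4399/2 ≈ 2199.5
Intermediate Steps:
L(b) = -5 + b/9
v(U, W) = 8 - W*(U + W) (v(U, W) = 8 - (W + U)*(W + 0) = 8 - (U + W)*W = 8 - W*(U + W))
k = -9/2 (k = 9/(-2) = 9*(-½) = -9/2 ≈ -4.5000)
Q(m, Y) = -9/2
Q(-7, v(2, L(4))) - 38*(-58) = -9/2 - 38*(-58) = -9/2 + 2204 = 4399/2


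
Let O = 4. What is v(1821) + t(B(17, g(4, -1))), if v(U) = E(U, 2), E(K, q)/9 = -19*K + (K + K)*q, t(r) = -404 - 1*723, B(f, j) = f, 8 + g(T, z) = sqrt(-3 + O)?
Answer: -246962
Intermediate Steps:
g(T, z) = -7 (g(T, z) = -8 + sqrt(-3 + 4) = -8 + sqrt(1) = -8 + 1 = -7)
t(r) = -1127 (t(r) = -404 - 723 = -1127)
E(K, q) = -171*K + 18*K*q (E(K, q) = 9*(-19*K + (K + K)*q) = 9*(-19*K + (2*K)*q) = 9*(-19*K + 2*K*q) = -171*K + 18*K*q)
v(U) = -135*U (v(U) = 9*U*(-19 + 2*2) = 9*U*(-19 + 4) = 9*U*(-15) = -135*U)
v(1821) + t(B(17, g(4, -1))) = -135*1821 - 1127 = -245835 - 1127 = -246962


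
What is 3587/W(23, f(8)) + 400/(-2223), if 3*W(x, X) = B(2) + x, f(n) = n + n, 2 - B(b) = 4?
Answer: 7971101/15561 ≈ 512.25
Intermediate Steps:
B(b) = -2 (B(b) = 2 - 1*4 = 2 - 4 = -2)
f(n) = 2*n
W(x, X) = -2/3 + x/3 (W(x, X) = (-2 + x)/3 = -2/3 + x/3)
3587/W(23, f(8)) + 400/(-2223) = 3587/(-2/3 + (1/3)*23) + 400/(-2223) = 3587/(-2/3 + 23/3) + 400*(-1/2223) = 3587/7 - 400/2223 = 7971101/15561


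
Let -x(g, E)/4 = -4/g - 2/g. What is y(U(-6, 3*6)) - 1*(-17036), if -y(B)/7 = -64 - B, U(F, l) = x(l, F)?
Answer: 52480/3 ≈ 17493.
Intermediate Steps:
x(g, E) = 24/g (x(g, E) = -4*(-4/g - 2/g) = -(-24)/g = 24/g)
U(F, l) = 24/l
y(B) = 448 + 7*B (y(B) = -7*(-64 - B) = 448 + 7*B)
y(U(-6, 3*6)) - 1*(-17036) = (448 + 7*(24/((3*6)))) - 1*(-17036) = (448 + 7*(24/18)) + 17036 = (448 + 7*(24*(1/18))) + 17036 = (448 + 7*(4/3)) + 17036 = (448 + 28/3) + 17036 = 1372/3 + 17036 = 52480/3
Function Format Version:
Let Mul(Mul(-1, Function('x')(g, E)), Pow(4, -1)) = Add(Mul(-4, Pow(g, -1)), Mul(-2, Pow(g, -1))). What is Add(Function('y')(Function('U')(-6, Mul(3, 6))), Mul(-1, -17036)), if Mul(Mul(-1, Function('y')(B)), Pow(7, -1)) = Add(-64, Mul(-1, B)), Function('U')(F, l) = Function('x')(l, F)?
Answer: Rational(52480, 3) ≈ 17493.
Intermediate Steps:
Function('x')(g, E) = Mul(24, Pow(g, -1)) (Function('x')(g, E) = Mul(-4, Add(Mul(-4, Pow(g, -1)), Mul(-2, Pow(g, -1)))) = Mul(-4, Mul(-6, Pow(g, -1))) = Mul(24, Pow(g, -1)))
Function('U')(F, l) = Mul(24, Pow(l, -1))
Function('y')(B) = Add(448, Mul(7, B)) (Function('y')(B) = Mul(-7, Add(-64, Mul(-1, B))) = Add(448, Mul(7, B)))
Add(Function('y')(Function('U')(-6, Mul(3, 6))), Mul(-1, -17036)) = Add(Add(448, Mul(7, Mul(24, Pow(Mul(3, 6), -1)))), Mul(-1, -17036)) = Add(Add(448, Mul(7, Mul(24, Pow(18, -1)))), 17036) = Add(Add(448, Mul(7, Mul(24, Rational(1, 18)))), 17036) = Add(Add(448, Mul(7, Rational(4, 3))), 17036) = Add(Add(448, Rational(28, 3)), 17036) = Add(Rational(1372, 3), 17036) = Rational(52480, 3)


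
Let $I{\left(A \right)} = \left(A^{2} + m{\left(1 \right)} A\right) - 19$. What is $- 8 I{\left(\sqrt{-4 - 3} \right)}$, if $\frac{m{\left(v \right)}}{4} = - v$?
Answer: $208 + 32 i \sqrt{7} \approx 208.0 + 84.664 i$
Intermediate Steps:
$m{\left(v \right)} = - 4 v$ ($m{\left(v \right)} = 4 \left(- v\right) = - 4 v$)
$I{\left(A \right)} = -19 + A^{2} - 4 A$ ($I{\left(A \right)} = \left(A^{2} + \left(-4\right) 1 A\right) - 19 = \left(A^{2} - 4 A\right) - 19 = -19 + A^{2} - 4 A$)
$- 8 I{\left(\sqrt{-4 - 3} \right)} = - 8 \left(-19 + \left(\sqrt{-4 - 3}\right)^{2} - 4 \sqrt{-4 - 3}\right) = - 8 \left(-19 + \left(\sqrt{-7}\right)^{2} - 4 \sqrt{-7}\right) = - 8 \left(-19 + \left(i \sqrt{7}\right)^{2} - 4 i \sqrt{7}\right) = - 8 \left(-19 - 7 - 4 i \sqrt{7}\right) = - 8 \left(-26 - 4 i \sqrt{7}\right) = 208 + 32 i \sqrt{7}$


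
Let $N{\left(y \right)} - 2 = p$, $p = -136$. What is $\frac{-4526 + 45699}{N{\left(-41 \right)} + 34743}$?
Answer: $\frac{41173}{34609} \approx 1.1897$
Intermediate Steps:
$N{\left(y \right)} = -134$ ($N{\left(y \right)} = 2 - 136 = -134$)
$\frac{-4526 + 45699}{N{\left(-41 \right)} + 34743} = \frac{-4526 + 45699}{-134 + 34743} = \frac{41173}{34609}$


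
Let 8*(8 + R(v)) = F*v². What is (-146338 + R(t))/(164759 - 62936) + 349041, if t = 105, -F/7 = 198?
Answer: 47384460421/135764 ≈ 3.4902e+5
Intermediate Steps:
F = -1386 (F = -7*198 = -1386)
R(v) = -8 - 693*v²/4 (R(v) = -8 + (-1386*v²)/8 = -8 - 693*v²/4)
(-146338 + R(t))/(164759 - 62936) + 349041 = (-146338 + (-8 - 693/4*105²))/(164759 - 62936) + 349041 = (-146338 + (-8 - 693/4*11025))/101823 + 349041 = (-146338 + (-8 - 7640325/4))*(1/101823) + 349041 = (-146338 - 7640357/4)*(1/101823) + 349041 = -8225709/4*1/101823 + 349041 = -2741903/135764 + 349041 = 47384460421/135764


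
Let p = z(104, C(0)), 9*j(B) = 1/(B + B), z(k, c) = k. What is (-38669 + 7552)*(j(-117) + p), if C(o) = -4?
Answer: -6815338691/2106 ≈ -3.2362e+6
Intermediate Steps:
j(B) = 1/(18*B) (j(B) = 1/(9*(B + B)) = 1/(9*((2*B))) = (1/(2*B))/9 = 1/(18*B))
p = 104
(-38669 + 7552)*(j(-117) + p) = (-38669 + 7552)*((1/18)/(-117) + 104) = -31117*((1/18)*(-1/117) + 104) = -31117*(-1/2106 + 104) = -31117*219023/2106 = -6815338691/2106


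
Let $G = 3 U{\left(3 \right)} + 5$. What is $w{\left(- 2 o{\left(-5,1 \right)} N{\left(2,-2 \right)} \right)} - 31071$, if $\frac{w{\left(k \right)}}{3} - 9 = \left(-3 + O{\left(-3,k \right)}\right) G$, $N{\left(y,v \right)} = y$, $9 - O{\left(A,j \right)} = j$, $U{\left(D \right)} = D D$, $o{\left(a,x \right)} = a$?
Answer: $-32388$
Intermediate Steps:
$U{\left(D \right)} = D^{2}$
$O{\left(A,j \right)} = 9 - j$
$G = 32$ ($G = 3 \cdot 3^{2} + 5 = 3 \cdot 9 + 5 = 27 + 5 = 32$)
$w{\left(k \right)} = 603 - 96 k$ ($w{\left(k \right)} = 27 + 3 \left(-3 - \left(-9 + k\right)\right) 32 = 27 + 3 \left(6 - k\right) 32 = 27 + 3 \left(192 - 32 k\right) = 27 - \left(-576 + 96 k\right) = 603 - 96 k$)
$w{\left(- 2 o{\left(-5,1 \right)} N{\left(2,-2 \right)} \right)} - 31071 = \left(603 - 96 \left(-2\right) \left(-5\right) 2\right) - 31071 = \left(603 - 96 \cdot 10 \cdot 2\right) - 31071 = \left(603 - 1920\right) - 31071 = -1317 - 31071 = -32388$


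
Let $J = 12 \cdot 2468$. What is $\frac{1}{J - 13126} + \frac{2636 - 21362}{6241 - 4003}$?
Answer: $- \frac{51464917}{6150770} \approx -8.3672$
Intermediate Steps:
$J = 29616$
$\frac{1}{J - 13126} + \frac{2636 - 21362}{6241 - 4003} = \frac{1}{29616 - 13126} + \frac{2636 - 21362}{6241 - 4003} = \frac{1}{16490} - \frac{18726}{2238} = \frac{1}{16490} - \frac{3121}{373} = - \frac{51464917}{6150770}$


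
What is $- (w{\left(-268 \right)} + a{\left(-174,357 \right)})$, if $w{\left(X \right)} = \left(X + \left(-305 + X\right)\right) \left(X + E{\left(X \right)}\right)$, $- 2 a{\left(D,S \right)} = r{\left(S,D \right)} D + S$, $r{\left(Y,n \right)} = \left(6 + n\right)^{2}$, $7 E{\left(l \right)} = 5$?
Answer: $- \frac{37521355}{14} \approx -2.6801 \cdot 10^{6}$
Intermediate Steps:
$E{\left(l \right)} = \frac{5}{7}$ ($E{\left(l \right)} = \frac{1}{7} \cdot 5 = \frac{5}{7}$)
$a{\left(D,S \right)} = - \frac{S}{2} - \frac{D \left(6 + D\right)^{2}}{2}$ ($a{\left(D,S \right)} = - \frac{\left(6 + D\right)^{2} D + S}{2} = - \frac{D \left(6 + D\right)^{2} + S}{2} = - \frac{S + D \left(6 + D\right)^{2}}{2} = - \frac{S}{2} - \frac{D \left(6 + D\right)^{2}}{2}$)
$w{\left(X \right)} = \left(-305 + 2 X\right) \left(\frac{5}{7} + X\right)$ ($w{\left(X \right)} = \left(X + \left(-305 + X\right)\right) \left(X + \frac{5}{7}\right) = \left(-305 + 2 X\right) \left(\frac{5}{7} + X\right)$)
$- (w{\left(-268 \right)} + a{\left(-174,357 \right)}) = - (\left(- \frac{1525}{7} + 2 \left(-268\right)^{2} - - \frac{569500}{7}\right) - \left(\frac{357}{2} - 87 \left(6 - 174\right)^{2}\right)) = - (\left(- \frac{1525}{7} + 2 \cdot 71824 + \frac{569500}{7}\right) - \left(\frac{357}{2} - 87 \left(-168\right)^{2}\right)) = - (\left(- \frac{1525}{7} + 143648 + \frac{569500}{7}\right) - \left(\frac{357}{2} - 2455488\right)) = - (\frac{1573511}{7} + \left(- \frac{357}{2} + 2455488\right)) = - (\frac{1573511}{7} + \frac{4910619}{2}) = \left(-1\right) \frac{37521355}{14} = - \frac{37521355}{14}$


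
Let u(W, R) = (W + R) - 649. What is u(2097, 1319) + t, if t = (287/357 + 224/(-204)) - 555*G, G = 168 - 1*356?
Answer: 1820814/17 ≈ 1.0711e+5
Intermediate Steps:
G = -188 (G = 168 - 356 = -188)
u(W, R) = -649 + R + W (u(W, R) = (R + W) - 649 = -649 + R + W)
t = 1773775/17 (t = (287/357 + 224/(-204)) - 555*(-188) = (287*(1/357) + 224*(-1/204)) + 104340 = (41/51 - 56/51) + 104340 = -5/17 + 104340 = 1773775/17 ≈ 1.0434e+5)
u(2097, 1319) + t = (-649 + 1319 + 2097) + 1773775/17 = 2767 + 1773775/17 = 1820814/17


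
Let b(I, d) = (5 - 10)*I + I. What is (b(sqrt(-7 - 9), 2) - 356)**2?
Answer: 126480 + 11392*I ≈ 1.2648e+5 + 11392.0*I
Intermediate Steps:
b(I, d) = -4*I (b(I, d) = -5*I + I = -4*I)
(b(sqrt(-7 - 9), 2) - 356)**2 = (-4*sqrt(-7 - 9) - 356)**2 = (-16*I - 356)**2 = (-356 - 16*I)**2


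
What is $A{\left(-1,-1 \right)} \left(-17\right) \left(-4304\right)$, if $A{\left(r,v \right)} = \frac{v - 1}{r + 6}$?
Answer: $- \frac{146336}{5} \approx -29267.0$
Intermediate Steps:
$A{\left(r,v \right)} = \frac{-1 + v}{6 + r}$
$A{\left(-1,-1 \right)} \left(-17\right) \left(-4304\right) = \frac{-1 - 1}{6 - 1} \left(-17\right) \left(-4304\right) = \frac{1}{5} \left(-2\right) \left(-17\right) \left(-4304\right) = \left(- \frac{2}{5}\right) \left(-17\right) \left(-4304\right) = \frac{34}{5} \left(-4304\right) = - \frac{146336}{5}$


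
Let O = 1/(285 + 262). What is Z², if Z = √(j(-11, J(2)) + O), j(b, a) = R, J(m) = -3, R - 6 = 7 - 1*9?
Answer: 2189/547 ≈ 4.0018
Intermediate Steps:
R = 4 (R = 6 + (7 - 1*9) = 6 + (7 - 9) = 6 - 2 = 4)
j(b, a) = 4
O = 1/547 ≈ 0.0018282
Z = √1197383/547 (Z = √(4 + 1/547) = √(2189/547) = √1197383/547 ≈ 2.0005)
Z² = (√1197383/547)² = 2189/547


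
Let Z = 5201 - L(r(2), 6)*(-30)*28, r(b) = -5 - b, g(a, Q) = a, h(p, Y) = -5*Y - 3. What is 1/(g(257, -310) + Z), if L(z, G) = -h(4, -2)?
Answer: -1/422 ≈ -0.0023697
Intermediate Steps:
h(p, Y) = -3 - 5*Y
L(z, G) = -7 (L(z, G) = -(-3 - 5*(-2)) = -(-3 + 10) = -1*7 = -7)
Z = -679 (Z = 5201 - (-7*(-30))*28 = 5201 - 210*28 = 5201 - 1*5880 = 5201 - 5880 = -679)
1/(g(257, -310) + Z) = 1/(257 - 679) = 1/(-422) = -1/422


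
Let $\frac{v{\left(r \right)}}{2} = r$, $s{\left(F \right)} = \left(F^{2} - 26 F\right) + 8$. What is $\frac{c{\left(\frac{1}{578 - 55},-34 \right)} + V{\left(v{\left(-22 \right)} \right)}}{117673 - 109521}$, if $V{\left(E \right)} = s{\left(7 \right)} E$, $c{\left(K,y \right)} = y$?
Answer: $\frac{2733}{4076} \approx 0.67051$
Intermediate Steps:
$s{\left(F \right)} = 8 + F^{2} - 26 F$
$v{\left(r \right)} = 2 r$
$V{\left(E \right)} = - 125 E$ ($V{\left(E \right)} = \left(8 + 7^{2} - 182\right) E = \left(8 + 49 - 182\right) E = - 125 E$)
$\frac{c{\left(\frac{1}{578 - 55},-34 \right)} + V{\left(v{\left(-22 \right)} \right)}}{117673 - 109521} = \frac{-34 - 125 \cdot 2 \left(-22\right)}{117673 - 109521} = \frac{-34 - -5500}{8152} = \left(-34 + 5500\right) \frac{1}{8152} = 5466 \cdot \frac{1}{8152} = \frac{2733}{4076}$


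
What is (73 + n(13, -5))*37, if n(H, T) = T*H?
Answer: 296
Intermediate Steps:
n(H, T) = H*T
(73 + n(13, -5))*37 = (73 + 13*(-5))*37 = (73 - 65)*37 = 8*37 = 296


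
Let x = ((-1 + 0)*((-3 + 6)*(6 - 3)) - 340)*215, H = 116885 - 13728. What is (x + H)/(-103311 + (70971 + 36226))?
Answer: 14061/1943 ≈ 7.2367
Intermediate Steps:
H = 103157
x = -75035 (x = (-3*3 - 340)*215 = (-1*9 - 340)*215 = (-9 - 340)*215 = -349*215 = -75035)
(x + H)/(-103311 + (70971 + 36226)) = (-75035 + 103157)/(-103311 + (70971 + 36226)) = 28122/(-103311 + 107197) = 28122/3886 = 28122*(1/3886) = 14061/1943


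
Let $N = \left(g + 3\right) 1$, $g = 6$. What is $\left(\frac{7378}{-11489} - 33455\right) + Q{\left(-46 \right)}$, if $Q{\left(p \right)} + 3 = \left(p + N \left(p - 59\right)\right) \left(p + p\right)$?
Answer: $\frac{663068768}{11489} \approx 57713.0$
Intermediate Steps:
$N = 9$ ($N = \left(6 + 3\right) 1 = 9 \cdot 1 = 9$)
$Q{\left(p \right)} = -3 + 2 p \left(-531 + 10 p\right)$ ($Q{\left(p \right)} = -3 + \left(p + 9 \left(p - 59\right)\right) \left(p + p\right) = -3 + \left(p + 9 \left(-59 + p\right)\right) 2 p = -3 + \left(p + \left(-531 + 9 p\right)\right) 2 p = -3 + \left(-531 + 10 p\right) 2 p = -3 + 2 p \left(-531 + 10 p\right)$)
$\left(\frac{7378}{-11489} - 33455\right) + Q{\left(-46 \right)} = \left(\frac{7378}{-11489} - 33455\right) - \left(-48849 - 42320\right) = \left(7378 \left(- \frac{1}{11489}\right) - 33455\right) + \left(-3 + 48852 + 20 \cdot 2116\right) = \left(- \frac{7378}{11489} - 33455\right) + \left(-3 + 48852 + 42320\right) = - \frac{384371873}{11489} + 91169 = \frac{663068768}{11489}$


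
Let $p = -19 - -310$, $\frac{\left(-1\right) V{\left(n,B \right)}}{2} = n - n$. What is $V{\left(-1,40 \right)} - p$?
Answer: $-291$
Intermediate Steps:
$V{\left(n,B \right)} = 0$ ($V{\left(n,B \right)} = - 2 \left(n - n\right) = \left(-2\right) 0 = 0$)
$p = 291$ ($p = -19 + 310 = 291$)
$V{\left(-1,40 \right)} - p = 0 - 291 = -291$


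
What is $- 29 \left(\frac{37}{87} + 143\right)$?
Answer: $- \frac{12478}{3} \approx -4159.3$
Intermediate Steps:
$- 29 \left(\frac{37}{87} + 143\right) = \left(-29\right) \frac{12478}{87} = - \frac{12478}{3}$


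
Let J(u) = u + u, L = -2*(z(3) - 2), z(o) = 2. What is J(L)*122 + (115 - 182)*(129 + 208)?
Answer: -22579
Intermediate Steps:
L = 0 (L = -2*(2 - 2) = -2*0 = 0)
J(u) = 2*u
J(L)*122 + (115 - 182)*(129 + 208) = (2*0)*122 + (115 - 182)*(129 + 208) = 0*122 - 67*337 = 0 - 22579 = -22579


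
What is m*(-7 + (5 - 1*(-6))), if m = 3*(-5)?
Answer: -60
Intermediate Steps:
m = -15
m*(-7 + (5 - 1*(-6))) = -15*(-7 + (5 - 1*(-6))) = -15*(-7 + (5 + 6)) = -15*(-7 + 11) = -15*4 = -60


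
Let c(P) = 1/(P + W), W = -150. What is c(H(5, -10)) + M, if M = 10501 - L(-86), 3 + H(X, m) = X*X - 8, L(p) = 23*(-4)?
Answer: 1440647/136 ≈ 10593.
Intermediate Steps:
L(p) = -92
H(X, m) = -11 + X² (H(X, m) = -3 + (X*X - 8) = -3 + (X² - 8) = -3 + (-8 + X²) = -11 + X²)
c(P) = 1/(-150 + P) (c(P) = 1/(P - 150) = 1/(-150 + P))
M = 10593 (M = 10501 - 1*(-92) = 10501 + 92 = 10593)
c(H(5, -10)) + M = 1/(-150 + (-11 + 5²)) + 10593 = 1/(-150 + (-11 + 25)) + 10593 = 1/(-150 + 14) + 10593 = 1/(-136) + 10593 = -1/136 + 10593 = 1440647/136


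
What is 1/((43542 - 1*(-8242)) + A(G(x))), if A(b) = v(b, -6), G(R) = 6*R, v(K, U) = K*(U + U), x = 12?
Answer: 1/50920 ≈ 1.9639e-5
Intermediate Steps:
v(K, U) = 2*K*U (v(K, U) = K*(2*U) = 2*K*U)
A(b) = -12*b (A(b) = 2*b*(-6) = -12*b)
1/((43542 - 1*(-8242)) + A(G(x))) = 1/((43542 - 1*(-8242)) - 72*12) = 1/((43542 + 8242) - 12*72) = 1/(51784 - 864) = 1/50920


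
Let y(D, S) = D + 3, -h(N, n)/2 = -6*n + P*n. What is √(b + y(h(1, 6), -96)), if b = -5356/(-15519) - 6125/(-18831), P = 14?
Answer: I*√97348716511175654/32470921 ≈ 9.6088*I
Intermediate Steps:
h(N, n) = -16*n (h(N, n) = -2*(-6*n + 14*n) = -16*n)
y(D, S) = 3 + D
b = 21768079/32470921 (b = -5356*(-1/15519) - 6125*(-1/18831) = 5356/15519 + 6125/18831 = 21768079/32470921 ≈ 0.67039)
√(b + y(h(1, 6), -96)) = √(21768079/32470921 + (3 - 16*6)) = √(21768079/32470921 + (3 - 96)) = √(21768079/32470921 - 93) = √(-2998027574/32470921) = I*√97348716511175654/32470921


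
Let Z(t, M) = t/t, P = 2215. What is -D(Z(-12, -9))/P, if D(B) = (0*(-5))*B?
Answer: 0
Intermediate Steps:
Z(t, M) = 1
D(B) = 0 (D(B) = 0*B = 0)
-D(Z(-12, -9))/P = -0/2215 = -1*0 = 0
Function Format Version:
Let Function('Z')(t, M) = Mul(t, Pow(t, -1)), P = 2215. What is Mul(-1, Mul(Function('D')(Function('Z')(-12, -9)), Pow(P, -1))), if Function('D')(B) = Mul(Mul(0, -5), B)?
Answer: 0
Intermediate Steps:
Function('Z')(t, M) = 1
Function('D')(B) = 0 (Function('D')(B) = Mul(0, B) = 0)
Mul(-1, Mul(Function('D')(Function('Z')(-12, -9)), Pow(P, -1))) = Mul(-1, Mul(0, Pow(2215, -1))) = Mul(-1, Mul(0, Rational(1, 2215))) = Mul(-1, 0) = 0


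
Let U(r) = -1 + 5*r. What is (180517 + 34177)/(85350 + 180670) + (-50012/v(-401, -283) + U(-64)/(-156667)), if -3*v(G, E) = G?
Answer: -3119730796603861/8356149345670 ≈ -373.35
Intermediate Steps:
v(G, E) = -G/3
(180517 + 34177)/(85350 + 180670) + (-50012/v(-401, -283) + U(-64)/(-156667)) = (180517 + 34177)/(85350 + 180670) + (-50012/((-⅓*(-401))) + (-1 + 5*(-64))/(-156667)) = 214694/266020 + (-50012/401/3 + (-1 - 320)*(-1/156667)) = 214694*(1/266020) + (-50012*3/401 - 321*(-1/156667)) = 107347/133010 + (-150036/401 + 321/156667) = 107347/133010 - 23505561291/62823467 = -3119730796603861/8356149345670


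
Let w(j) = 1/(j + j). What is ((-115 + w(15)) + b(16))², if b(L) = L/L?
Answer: 11689561/900 ≈ 12988.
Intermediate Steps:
w(j) = 1/(2*j)
b(L) = 1
((-115 + w(15)) + b(16))² = ((-115 + (½)/15) + 1)² = ((-115 + (½)*(1/15)) + 1)² = ((-115 + 1/30) + 1)² = (-3449/30 + 1)² = (-3419/30)² = 11689561/900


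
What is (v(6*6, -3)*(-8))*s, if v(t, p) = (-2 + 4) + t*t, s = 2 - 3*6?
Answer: 166144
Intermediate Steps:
s = -16 (s = 2 - 18 = -16)
v(t, p) = 2 + t**2
(v(6*6, -3)*(-8))*s = ((2 + (6*6)**2)*(-8))*(-16) = ((2 + 36**2)*(-8))*(-16) = ((2 + 1296)*(-8))*(-16) = (1298*(-8))*(-16) = -10384*(-16) = 166144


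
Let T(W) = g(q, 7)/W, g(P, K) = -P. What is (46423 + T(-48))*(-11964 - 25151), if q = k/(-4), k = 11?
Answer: -330813603575/192 ≈ -1.7230e+9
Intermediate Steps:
q = -11/4 (q = 11/(-4) = 11*(-¼) = -11/4 ≈ -2.7500)
T(W) = 11/(4*W) (T(W) = (-1*(-11/4))/W = 11/(4*W))
(46423 + T(-48))*(-11964 - 25151) = (46423 + (11/4)/(-48))*(-11964 - 25151) = (46423 + (11/4)*(-1/48))*(-37115) = (46423 - 11/192)*(-37115) = (8913205/192)*(-37115) = -330813603575/192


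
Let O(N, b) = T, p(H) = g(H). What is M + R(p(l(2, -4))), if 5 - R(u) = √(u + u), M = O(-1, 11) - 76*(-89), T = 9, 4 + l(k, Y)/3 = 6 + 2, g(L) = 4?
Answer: 6778 - 2*√2 ≈ 6775.2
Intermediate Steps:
l(k, Y) = 12 (l(k, Y) = -12 + 3*(6 + 2) = -12 + 3*8 = -12 + 24 = 12)
p(H) = 4
O(N, b) = 9
M = 6773 (M = 9 - 76*(-89) = 9 + 6764 = 6773)
R(u) = 5 - √2*√u (R(u) = 5 - √(u + u) = 5 - √(2*u) = 5 - √2*√u)
M + R(p(l(2, -4))) = 6773 + (5 - √2*√4) = 6773 + (5 - 1*√2*2) = 6773 + (5 - 2*√2) = 6778 - 2*√2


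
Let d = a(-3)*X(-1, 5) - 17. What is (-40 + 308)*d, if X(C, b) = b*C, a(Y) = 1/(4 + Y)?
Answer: -5896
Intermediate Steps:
X(C, b) = C*b
d = -22 (d = (-1*5)/(4 - 3) - 17 = -5/1 - 17 = 1*(-5) - 17 = -5 - 17 = -22)
(-40 + 308)*d = (-40 + 308)*(-22) = 268*(-22) = -5896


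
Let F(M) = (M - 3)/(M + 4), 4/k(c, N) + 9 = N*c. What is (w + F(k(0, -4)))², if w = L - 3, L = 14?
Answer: 103041/1024 ≈ 100.63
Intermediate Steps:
w = 11 (w = 14 - 3 = 11)
k(c, N) = 4/(-9 + N*c)
F(M) = (-3 + M)/(4 + M)
(w + F(k(0, -4)))² = (11 + (-3 + 4/(-9 - 4*0))/(4 + 4/(-9 - 4*0)))² = (11 + (-3 + 4/(-9 + 0))/(4 + 4/(-9 + 0)))² = (11 + (-3 + 4/(-9))/(4 + 4/(-9)))² = (11 + (-3 + 4*(-⅑))/(4 + 4*(-⅑)))² = (11 + (-3 - 4/9)/(4 - 4/9))² = (11 - 31/9/(32/9))² = (11 + (9/32)*(-31/9))² = (11 - 31/32)² = (321/32)² = 103041/1024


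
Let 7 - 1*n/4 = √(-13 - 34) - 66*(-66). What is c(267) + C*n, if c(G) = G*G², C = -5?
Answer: 19121143 + 20*I*√47 ≈ 1.9121e+7 + 137.11*I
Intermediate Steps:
n = -17396 - 4*I*√47 (n = 28 - 4*(√(-13 - 34) - 66*(-66)) = 28 - 4*(√(-47) + 4356) = 28 - 4*(I*√47 + 4356) = 28 - 4*(4356 + I*√47) = 28 + (-17424 - 4*I*√47) = -17396 - 4*I*√47 ≈ -17396.0 - 27.423*I)
c(G) = G³
c(267) + C*n = 267³ - 5*(-17396 - 4*I*√47) = 19034163 + (86980 + 20*I*√47) = 19121143 + 20*I*√47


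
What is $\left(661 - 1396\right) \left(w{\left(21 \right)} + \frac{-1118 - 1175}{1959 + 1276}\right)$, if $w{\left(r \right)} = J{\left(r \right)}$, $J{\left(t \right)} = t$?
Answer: $- \frac{9649374}{647} \approx -14914.0$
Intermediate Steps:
$w{\left(r \right)} = r$
$\left(661 - 1396\right) \left(w{\left(21 \right)} + \frac{-1118 - 1175}{1959 + 1276}\right) = \left(661 - 1396\right) \left(21 + \frac{-1118 - 1175}{1959 + 1276}\right) = - 735 \left(21 - \frac{2293}{3235}\right) = \left(-735\right) \frac{65642}{3235} = - \frac{9649374}{647}$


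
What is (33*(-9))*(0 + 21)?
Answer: -6237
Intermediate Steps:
(33*(-9))*(0 + 21) = -297*21 = -6237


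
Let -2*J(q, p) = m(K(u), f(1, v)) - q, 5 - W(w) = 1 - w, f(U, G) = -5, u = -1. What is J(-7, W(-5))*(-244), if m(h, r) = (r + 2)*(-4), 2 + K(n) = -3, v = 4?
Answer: 2318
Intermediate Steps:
W(w) = 4 + w (W(w) = 5 - (1 - w) = 5 + (-1 + w) = 4 + w)
K(n) = -5 (K(n) = -2 - 3 = -5)
m(h, r) = -8 - 4*r (m(h, r) = (2 + r)*(-4) = -8 - 4*r)
J(q, p) = -6 + q/2 (J(q, p) = -((-8 - 4*(-5)) - q)/2 = -((-8 + 20) - q)/2 = -(12 - q)/2 = -6 + q/2)
J(-7, W(-5))*(-244) = (-6 + (½)*(-7))*(-244) = (-6 - 7/2)*(-244) = -19/2*(-244) = 2318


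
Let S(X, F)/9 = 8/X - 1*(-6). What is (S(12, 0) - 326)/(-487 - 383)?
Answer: 133/435 ≈ 0.30575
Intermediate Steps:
S(X, F) = 54 + 72/X (S(X, F) = 9*(8/X - 1*(-6)) = 9*(8/X + 6) = 9*(6 + 8/X) = 54 + 72/X)
(S(12, 0) - 326)/(-487 - 383) = ((54 + 72/12) - 326)/(-487 - 383) = ((54 + 72*(1/12)) - 326)/(-870) = ((54 + 6) - 326)*(-1/870) = (60 - 326)*(-1/870) = -266*(-1/870) = 133/435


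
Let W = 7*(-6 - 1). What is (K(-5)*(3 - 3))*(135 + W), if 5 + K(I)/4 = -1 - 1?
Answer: 0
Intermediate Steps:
K(I) = -28 (K(I) = -20 + 4*(-1 - 1) = -20 + 4*(-2) = -20 - 8 = -28)
W = -49 (W = 7*(-7) = -49)
(K(-5)*(3 - 3))*(135 + W) = (-28*(3 - 3))*(135 - 49) = -28*0*86 = 0*86 = 0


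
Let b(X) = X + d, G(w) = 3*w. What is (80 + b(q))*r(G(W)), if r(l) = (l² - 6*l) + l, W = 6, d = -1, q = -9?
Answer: 16380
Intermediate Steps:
b(X) = -1 + X (b(X) = X - 1 = -1 + X)
r(l) = l² - 5*l
(80 + b(q))*r(G(W)) = (80 + (-1 - 9))*((3*6)*(-5 + 3*6)) = (80 - 10)*(18*(-5 + 18)) = 70*(18*13) = 70*234 = 16380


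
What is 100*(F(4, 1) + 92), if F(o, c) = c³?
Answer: 9300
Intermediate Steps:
100*(F(4, 1) + 92) = 100*(1³ + 92) = 100*(1 + 92) = 100*93 = 9300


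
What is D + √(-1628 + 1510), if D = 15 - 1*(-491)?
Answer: 506 + I*√118 ≈ 506.0 + 10.863*I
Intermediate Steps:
D = 506 (D = 15 + 491 = 506)
D + √(-1628 + 1510) = 506 + √(-1628 + 1510) = 506 + √(-118) = 506 + I*√118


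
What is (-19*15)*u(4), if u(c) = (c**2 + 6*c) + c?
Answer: -12540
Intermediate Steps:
u(c) = c**2 + 7*c
(-19*15)*u(4) = (-19*15)*(4*(7 + 4)) = -1140*11 = -285*44 = -12540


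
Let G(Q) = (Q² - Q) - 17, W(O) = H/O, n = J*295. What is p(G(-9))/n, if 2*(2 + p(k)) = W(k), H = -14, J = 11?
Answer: -153/236885 ≈ -0.00064588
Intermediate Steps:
n = 3245 (n = 11*295 = 3245)
W(O) = -14/O
G(Q) = -17 + Q² - Q
p(k) = -2 - 7/k (p(k) = -2 + (-14/k)/2 = -2 - 7/k)
p(G(-9))/n = (-2 - 7/(-17 + (-9)² - 1*(-9)))/3245 = (-2 - 7/(-17 + 81 + 9))*(1/3245) = (-2 - 7/73)*(1/3245) = -153/73*1/3245 = -153/236885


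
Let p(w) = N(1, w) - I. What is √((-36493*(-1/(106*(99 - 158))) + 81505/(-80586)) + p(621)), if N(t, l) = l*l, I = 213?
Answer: 712*√11083135679461/3818067 ≈ 620.82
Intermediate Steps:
N(t, l) = l²
p(w) = -213 + w² (p(w) = w² - 1*213 = w² - 213 = -213 + w²)
√((-36493*(-1/(106*(99 - 158))) + 81505/(-80586)) + p(621)) = √((-36493*(-1/(106*(99 - 158))) + 81505/(-80586)) + (-213 + 621²)) = √((-36493/((-59*(-106))) + 81505*(-1/80586)) + (-213 + 385641)) = √((-36493/6254 - 81505/80586) + 385428) = √(-862639292/125996211 + 385428) = √(48561604974016/125996211) = 712*√11083135679461/3818067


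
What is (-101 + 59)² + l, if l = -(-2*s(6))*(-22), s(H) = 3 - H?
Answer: 1896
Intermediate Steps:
l = 132 (l = -(-2*(3 - 1*6))*(-22) = -(-2*(3 - 6))*(-22) = -(-2*(-3))*(-22) = -6*(-22) = -1*(-132) = 132)
(-101 + 59)² + l = (-101 + 59)² + 132 = (-42)² + 132 = 1764 + 132 = 1896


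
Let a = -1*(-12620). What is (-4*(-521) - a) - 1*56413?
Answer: -66949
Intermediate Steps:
a = 12620
(-4*(-521) - a) - 1*56413 = (-4*(-521) - 1*12620) - 1*56413 = (2084 - 12620) - 56413 = -10536 - 56413 = -66949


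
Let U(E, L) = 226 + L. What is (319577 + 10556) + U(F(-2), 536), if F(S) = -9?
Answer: 330895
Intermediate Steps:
(319577 + 10556) + U(F(-2), 536) = (319577 + 10556) + (226 + 536) = 330133 + 762 = 330895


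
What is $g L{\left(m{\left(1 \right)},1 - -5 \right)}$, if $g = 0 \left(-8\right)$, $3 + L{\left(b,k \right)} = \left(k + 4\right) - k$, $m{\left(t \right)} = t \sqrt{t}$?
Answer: $0$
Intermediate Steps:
$m{\left(t \right)} = t^{\frac{3}{2}}$
$L{\left(b,k \right)} = 1$ ($L{\left(b,k \right)} = -3 + \left(\left(k + 4\right) - k\right) = -3 + \left(\left(4 + k\right) - k\right) = -3 + 4 = 1$)
$g = 0$
$g L{\left(m{\left(1 \right)},1 - -5 \right)} = 0 \cdot 1 = 0$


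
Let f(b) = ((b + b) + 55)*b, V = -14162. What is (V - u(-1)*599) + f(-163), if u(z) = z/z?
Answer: 29412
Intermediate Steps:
u(z) = 1
f(b) = b*(55 + 2*b) (f(b) = (2*b + 55)*b = (55 + 2*b)*b = b*(55 + 2*b))
(V - u(-1)*599) + f(-163) = (-14162 - 599) - 163*(55 + 2*(-163)) = (-14162 - 1*599) - 163*(55 - 326) = (-14162 - 599) - 163*(-271) = -14761 + 44173 = 29412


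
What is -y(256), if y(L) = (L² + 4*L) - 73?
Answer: -66487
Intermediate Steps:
y(L) = -73 + L² + 4*L
-y(256) = -(-73 + 256² + 4*256) = -(-73 + 65536 + 1024) = -1*66487 = -66487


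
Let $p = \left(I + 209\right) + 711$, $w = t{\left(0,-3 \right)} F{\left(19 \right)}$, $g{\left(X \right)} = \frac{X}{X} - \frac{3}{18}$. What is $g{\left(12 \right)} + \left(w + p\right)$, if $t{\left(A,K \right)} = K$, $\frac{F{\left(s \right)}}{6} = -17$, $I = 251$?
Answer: $\frac{8867}{6} \approx 1477.8$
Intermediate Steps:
$F{\left(s \right)} = -102$ ($F{\left(s \right)} = 6 \left(-17\right) = -102$)
$g{\left(X \right)} = \frac{5}{6}$ ($g{\left(X \right)} = 1 - \frac{1}{6} = \frac{5}{6}$)
$w = 306$ ($w = \left(-3\right) \left(-102\right) = 306$)
$p = 1171$ ($p = \left(251 + 209\right) + 711 = 460 + 711 = 1171$)
$g{\left(12 \right)} + \left(w + p\right) = \frac{5}{6} + \left(306 + 1171\right) = \frac{5}{6} + 1477 = \frac{8867}{6}$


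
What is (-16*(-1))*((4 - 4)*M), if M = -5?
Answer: 0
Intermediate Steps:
(-16*(-1))*((4 - 4)*M) = (-16*(-1))*((4 - 4)*(-5)) = 16*(0*(-5)) = 16*0 = 0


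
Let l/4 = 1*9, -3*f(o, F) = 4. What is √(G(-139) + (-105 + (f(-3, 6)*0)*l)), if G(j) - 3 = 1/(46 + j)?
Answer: I*√882291/93 ≈ 10.1*I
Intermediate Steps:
f(o, F) = -4/3 (f(o, F) = -⅓*4 = -4/3)
l = 36 (l = 4*(1*9) = 4*9 = 36)
G(j) = 3 + 1/(46 + j)
√(G(-139) + (-105 + (f(-3, 6)*0)*l)) = √((139 + 3*(-139))/(46 - 139) + (-105 - 4/3*0*36)) = √((139 - 417)/(-93) + (-105 + 0*36)) = √(-1/93*(-278) + (-105 + 0)) = √(278/93 - 105) = √(-9487/93) = I*√882291/93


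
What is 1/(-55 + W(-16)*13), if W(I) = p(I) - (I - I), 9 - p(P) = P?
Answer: 1/270 ≈ 0.0037037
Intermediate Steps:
p(P) = 9 - P
W(I) = 9 - I (W(I) = (9 - I) - (I - I) = (9 - I) - 1*0 = (9 - I) + 0 = 9 - I)
1/(-55 + W(-16)*13) = 1/(-55 + (9 - 1*(-16))*13) = 1/(-55 + (9 + 16)*13) = 1/(-55 + 25*13) = 1/(-55 + 325) = 1/270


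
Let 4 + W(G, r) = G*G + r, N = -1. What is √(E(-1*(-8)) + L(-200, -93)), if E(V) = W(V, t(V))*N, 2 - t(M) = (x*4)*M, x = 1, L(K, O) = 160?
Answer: √130 ≈ 11.402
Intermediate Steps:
t(M) = 2 - 4*M (t(M) = 2 - 1*4*M = 2 - 4*M)
W(G, r) = -4 + r + G² (W(G, r) = -4 + (G*G + r) = -4 + (G² + r) = -4 + (r + G²) = -4 + r + G²)
E(V) = 2 - V² + 4*V (E(V) = (-4 + (2 - 4*V) + V²)*(-1) = (-2 + V² - 4*V)*(-1) = 2 - V² + 4*V)
√(E(-1*(-8)) + L(-200, -93)) = √((2 - (-1*(-8))² + 4*(-1*(-8))) + 160) = √((2 - 1*8² + 4*8) + 160) = √((2 - 1*64 + 32) + 160) = √((2 - 64 + 32) + 160) = √(-30 + 160) = √130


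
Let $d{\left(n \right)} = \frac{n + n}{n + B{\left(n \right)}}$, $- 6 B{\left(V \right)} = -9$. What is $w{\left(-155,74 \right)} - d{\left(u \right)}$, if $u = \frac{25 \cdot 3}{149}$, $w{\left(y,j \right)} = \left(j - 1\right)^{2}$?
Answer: $\frac{1060371}{199} \approx 5328.5$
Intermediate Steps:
$w{\left(y,j \right)} = \left(-1 + j\right)^{2}$
$B{\left(V \right)} = \frac{3}{2}$ ($B{\left(V \right)} = \left(- \frac{1}{6}\right) \left(-9\right) = \frac{3}{2}$)
$u = \frac{75}{149}$ ($u = 75 \cdot \frac{1}{149} = \frac{75}{149} \approx 0.50336$)
$d{\left(n \right)} = \frac{2 n}{\frac{3}{2} + n}$ ($d{\left(n \right)} = \frac{n + n}{n + \frac{3}{2}} = \frac{2 n}{\frac{3}{2} + n}$)
$w{\left(-155,74 \right)} - d{\left(u \right)} = \left(-1 + 74\right)^{2} - 4 \cdot \frac{75}{149} \frac{1}{3 + 2 \cdot \frac{75}{149}} = 73^{2} - 4 \cdot \frac{75}{149} \frac{1}{3 + \frac{150}{149}} = 5329 - 4 \cdot \frac{75}{149} \frac{1}{\frac{597}{149}} = 5329 - 4 \cdot \frac{75}{149} \cdot \frac{149}{597} = 5329 - \frac{100}{199} = \frac{1060371}{199}$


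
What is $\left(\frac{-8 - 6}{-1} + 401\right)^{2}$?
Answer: $172225$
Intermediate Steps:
$\left(\frac{-8 - 6}{-1} + 401\right)^{2} = \left(\left(-1\right) \left(-14\right) + 401\right)^{2} = \left(14 + 401\right)^{2} = 415^{2} = 172225$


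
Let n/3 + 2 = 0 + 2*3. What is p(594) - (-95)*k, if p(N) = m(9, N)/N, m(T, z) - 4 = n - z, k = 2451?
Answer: 69154676/297 ≈ 2.3284e+5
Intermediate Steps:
n = 12 (n = -6 + 3*(0 + 2*3) = -6 + 3*(0 + 6) = -6 + 3*6 = -6 + 18 = 12)
m(T, z) = 16 - z (m(T, z) = 4 + (12 - z) = 16 - z)
p(N) = (16 - N)/N
p(594) - (-95)*k = (16 - 1*594)/594 - (-95)*2451 = (16 - 594)/594 - 1*(-232845) = (1/594)*(-578) + 232845 = -289/297 + 232845 = 69154676/297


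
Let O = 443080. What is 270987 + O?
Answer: 714067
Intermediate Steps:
270987 + O = 270987 + 443080 = 714067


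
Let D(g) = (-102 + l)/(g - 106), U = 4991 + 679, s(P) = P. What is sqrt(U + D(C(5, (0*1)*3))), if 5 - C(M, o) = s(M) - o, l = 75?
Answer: 3*sqrt(7078998)/106 ≈ 75.301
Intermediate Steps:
U = 5670
C(M, o) = 5 + o - M (C(M, o) = 5 - (M - o) = 5 + (o - M) = 5 + o - M)
D(g) = -27/(-106 + g) (D(g) = (-102 + 75)/(g - 106) = -27/(-106 + g))
sqrt(U + D(C(5, (0*1)*3))) = sqrt(5670 - 27/(-106 + (5 + (0*1)*3 - 1*5))) = sqrt(5670 - 27/(-106 + (5 + 0*3 - 5))) = sqrt(5670 - 27/(-106 + (5 + 0 - 5))) = sqrt(5670 - 27/(-106 + 0)) = sqrt(5670 - 27/(-106)) = sqrt(5670 - 27*(-1/106)) = sqrt(5670 + 27/106) = sqrt(601047/106) = 3*sqrt(7078998)/106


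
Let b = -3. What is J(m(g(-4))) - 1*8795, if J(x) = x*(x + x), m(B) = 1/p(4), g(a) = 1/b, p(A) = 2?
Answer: -17589/2 ≈ -8794.5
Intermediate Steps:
g(a) = -⅓ (g(a) = 1/(-3) = 1*(-⅓) = -⅓)
m(B) = ½ (m(B) = 1/2 = ½)
J(x) = 2*x² (J(x) = x*(2*x) = 2*x²)
J(m(g(-4))) - 1*8795 = 2*(½)² - 1*8795 = 2*(¼) - 8795 = ½ - 8795 = -17589/2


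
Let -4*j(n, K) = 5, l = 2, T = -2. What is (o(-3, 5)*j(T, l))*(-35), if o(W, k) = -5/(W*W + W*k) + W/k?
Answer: 245/24 ≈ 10.208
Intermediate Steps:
j(n, K) = -5/4 (j(n, K) = -¼*5 = -5/4)
o(W, k) = -5/(W² + W*k) + W/k
(o(-3, 5)*j(T, l))*(-35) = ((((-3)³ - 5*5 + 5*(-3)²)/(-3*5*(-3 + 5)))*(-5/4))*(-35) = (-⅓*⅕*(-27 - 25 + 5*9)/2*(-5/4))*(-35) = (-⅓*⅕*½*(-27 - 25 + 45)*(-5/4))*(-35) = (-⅓*⅕*½*(-7)*(-5/4))*(-35) = ((7/30)*(-5/4))*(-35) = -7/24*(-35) = 245/24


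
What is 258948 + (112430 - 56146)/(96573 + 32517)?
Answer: 16713826802/64545 ≈ 2.5895e+5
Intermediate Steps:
258948 + (112430 - 56146)/(96573 + 32517) = 258948 + 56284/129090 = 258948 + 56284*(1/129090) = 258948 + 28142/64545 = 16713826802/64545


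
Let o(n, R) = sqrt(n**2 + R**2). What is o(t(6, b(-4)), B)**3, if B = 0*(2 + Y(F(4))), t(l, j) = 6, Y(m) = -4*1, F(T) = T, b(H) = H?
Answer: 216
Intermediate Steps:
Y(m) = -4
B = 0 (B = 0*(2 - 4) = 0*(-2) = 0)
o(n, R) = sqrt(R**2 + n**2)
o(t(6, b(-4)), B)**3 = (sqrt(0**2 + 6**2))**3 = (sqrt(0 + 36))**3 = (sqrt(36))**3 = 6**3 = 216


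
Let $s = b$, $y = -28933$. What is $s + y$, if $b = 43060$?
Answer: $14127$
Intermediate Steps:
$s = 43060$
$s + y = 43060 - 28933 = 14127$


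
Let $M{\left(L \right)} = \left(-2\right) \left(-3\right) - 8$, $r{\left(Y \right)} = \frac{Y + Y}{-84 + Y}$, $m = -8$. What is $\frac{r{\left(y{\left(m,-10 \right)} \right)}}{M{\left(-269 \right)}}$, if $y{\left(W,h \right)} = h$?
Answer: $- \frac{5}{47} \approx -0.10638$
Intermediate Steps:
$r{\left(Y \right)} = \frac{2 Y}{-84 + Y}$
$M{\left(L \right)} = -2$ ($M{\left(L \right)} = 6 - 8 = -2$)
$\frac{r{\left(y{\left(m,-10 \right)} \right)}}{M{\left(-269 \right)}} = \frac{2 \left(-10\right) \frac{1}{-84 - 10}}{-2} = 2 \left(-10\right) \frac{1}{-94} \left(- \frac{1}{2}\right) = 2 \left(-10\right) \left(- \frac{1}{94}\right) \left(- \frac{1}{2}\right) = \frac{10}{47} \left(- \frac{1}{2}\right) = - \frac{5}{47}$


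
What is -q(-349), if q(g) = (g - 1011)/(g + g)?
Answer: -680/349 ≈ -1.9484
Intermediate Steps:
q(g) = (-1011 + g)/(2*g) (q(g) = (-1011 + g)/((2*g)) = (-1011 + g)*(1/(2*g)) = (-1011 + g)/(2*g))
-q(-349) = -(-1011 - 349)/(2*(-349)) = -(-1)*(-1360)/(2*349) = -1*680/349 = -680/349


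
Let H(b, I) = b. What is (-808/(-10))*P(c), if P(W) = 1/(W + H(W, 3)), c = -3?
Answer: -202/15 ≈ -13.467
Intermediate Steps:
P(W) = 1/(2*W) (P(W) = 1/(W + W) = 1/(2*W))
(-808/(-10))*P(c) = (-808/(-10))*((½)/(-3)) = (-808*(-⅒))*((½)*(-⅓)) = (404/5)*(-⅙) = -202/15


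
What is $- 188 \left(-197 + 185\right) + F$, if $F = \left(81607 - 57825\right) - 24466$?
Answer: $1572$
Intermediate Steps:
$F = -684$ ($F = 23782 - 24466 = -684$)
$- 188 \left(-197 + 185\right) + F = - 188 \left(-197 + 185\right) - 684 = \left(-188\right) \left(-12\right) - 684 = 2256 - 684 = 1572$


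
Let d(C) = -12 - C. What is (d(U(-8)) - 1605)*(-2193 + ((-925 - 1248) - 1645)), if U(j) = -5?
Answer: 9689732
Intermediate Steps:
(d(U(-8)) - 1605)*(-2193 + ((-925 - 1248) - 1645)) = ((-12 - 1*(-5)) - 1605)*(-2193 + ((-925 - 1248) - 1645)) = ((-12 + 5) - 1605)*(-2193 + (-2173 - 1645)) = (-7 - 1605)*(-2193 - 3818) = -1612*(-6011) = 9689732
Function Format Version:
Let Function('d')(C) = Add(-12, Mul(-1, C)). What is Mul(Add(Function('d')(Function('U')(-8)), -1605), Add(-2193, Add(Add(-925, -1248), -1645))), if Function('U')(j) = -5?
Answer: 9689732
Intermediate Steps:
Mul(Add(Function('d')(Function('U')(-8)), -1605), Add(-2193, Add(Add(-925, -1248), -1645))) = Mul(Add(Add(-12, Mul(-1, -5)), -1605), Add(-2193, Add(Add(-925, -1248), -1645))) = Mul(Add(Add(-12, 5), -1605), Add(-2193, Add(-2173, -1645))) = Mul(Add(-7, -1605), Add(-2193, -3818)) = Mul(-1612, -6011) = 9689732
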